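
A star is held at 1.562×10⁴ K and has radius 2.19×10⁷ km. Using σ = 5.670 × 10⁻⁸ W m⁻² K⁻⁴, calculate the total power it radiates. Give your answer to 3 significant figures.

Surface area A = 4πR² = 4π(2.19×10¹⁰ m)² = 6.02696×10²¹ m².
P = σAT⁴ = 5.670×10⁻⁸ × 6.02696×10²¹ × (1.562×10⁴)⁴ = 2.03×10³¹ W.

P ≈ 2.03×10³¹ W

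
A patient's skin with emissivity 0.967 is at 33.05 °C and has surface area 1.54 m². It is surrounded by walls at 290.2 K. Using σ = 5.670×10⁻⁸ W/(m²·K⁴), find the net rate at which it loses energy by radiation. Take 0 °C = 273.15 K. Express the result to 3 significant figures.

Net loss ≈ 143 W

T = 33.05 °C + 273.15 = 306.20 K.
Area A = 1.54 m².
Net radiated power P_net = εσA(T⁴ − T₀⁴) = 0.967×5.670×10⁻⁸×1.54×(306.20⁴ − 290.2⁴).
T⁴ − T₀⁴ = 8.79065×10⁹ − 7.09234×10⁹ = 1.69831×10⁹ K⁴, so P_net = 143 W.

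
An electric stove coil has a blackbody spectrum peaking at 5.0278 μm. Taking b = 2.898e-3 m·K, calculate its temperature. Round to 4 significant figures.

Wien's law gives T = b/λ_max = (2.898×10⁻³ m·K)/(5.0278×10⁻⁶ m) = 576.4 K.

T ≈ 576.4 K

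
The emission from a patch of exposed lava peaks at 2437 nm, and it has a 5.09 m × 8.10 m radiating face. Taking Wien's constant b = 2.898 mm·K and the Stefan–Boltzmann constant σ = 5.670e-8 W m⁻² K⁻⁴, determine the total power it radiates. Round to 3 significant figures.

P ≈ 4.67×10⁶ W

Wien's law: T = b/λ_max = 2.898×10⁻³/2.437×10⁻⁶ = 1189.17 K.
Area A = 5.09 × 8.10 = 41.229 m².
Then P = σAT⁴ = 5.670×10⁻⁸×41.229×(1189.17)⁴ = 4.67×10⁶ W.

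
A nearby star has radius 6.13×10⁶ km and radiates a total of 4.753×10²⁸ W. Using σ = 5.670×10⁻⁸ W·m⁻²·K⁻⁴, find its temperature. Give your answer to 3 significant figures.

T ≈ 6.49×10³ K

Surface area A = 4πR² = 4π(6.13×10⁹ m)² = 4.72205×10²⁰ m².
P = σAT⁴ ⇒ T = (P/(σA))^(1/4) = (4.753×10²⁸/(5.670×10⁻⁸×4.72205×10²⁰))^(1/4) = 6.49×10³ K.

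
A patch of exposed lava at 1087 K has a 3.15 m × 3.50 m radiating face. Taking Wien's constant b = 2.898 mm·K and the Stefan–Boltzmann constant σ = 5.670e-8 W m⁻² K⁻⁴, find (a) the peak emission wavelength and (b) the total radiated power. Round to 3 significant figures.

(a) λ_max = b/T = 2.898×10⁻³/1087 = 2.666×10⁻⁶ m = 2.67×10³ nm.
Area A = 3.15 × 3.50 = 11.025 m².
(b) P = σAT⁴ = 5.670×10⁻⁸×11.025×(1087)⁴ = 8.73×10⁵ W.

λ_max ≈ 2.67×10³ nm; P ≈ 8.73×10⁵ W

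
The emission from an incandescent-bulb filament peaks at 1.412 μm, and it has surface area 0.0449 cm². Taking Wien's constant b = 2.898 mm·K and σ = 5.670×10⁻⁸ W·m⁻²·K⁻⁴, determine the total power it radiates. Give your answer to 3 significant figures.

P ≈ 4.52 W

Wien's law: T = b/λ_max = 2.898×10⁻³/1.412×10⁻⁶ = 2052.41 K.
Area A = 0.0449 cm² = 4.49×10⁻⁶ m².
Then P = σAT⁴ = 5.670×10⁻⁸×4.49×10⁻⁶×(2052.41)⁴ = 4.52 W.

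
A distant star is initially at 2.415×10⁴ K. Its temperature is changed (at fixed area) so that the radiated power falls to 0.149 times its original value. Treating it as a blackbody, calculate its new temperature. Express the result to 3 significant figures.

P ∝ T⁴, so T₂/T₁ = (P₂/P₁)^(1/4) = (0.149)^(1/4) = 0.621293.
T₂ = 2.415×10⁴ × 0.621293 = 1.50×10⁴ K.

T₂ ≈ 1.50×10⁴ K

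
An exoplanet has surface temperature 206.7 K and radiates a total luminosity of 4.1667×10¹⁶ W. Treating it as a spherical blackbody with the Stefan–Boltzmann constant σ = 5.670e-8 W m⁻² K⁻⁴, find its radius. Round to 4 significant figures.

R ≈ 5.660×10⁶ m

L = 4πR²σT⁴ ⇒ R = √(L/(4πσT⁴)).
σT⁴ = 103.501 W/m², so R = √(4.1667×10¹⁶/(4π×103.501)) = 5.660×10⁶ m.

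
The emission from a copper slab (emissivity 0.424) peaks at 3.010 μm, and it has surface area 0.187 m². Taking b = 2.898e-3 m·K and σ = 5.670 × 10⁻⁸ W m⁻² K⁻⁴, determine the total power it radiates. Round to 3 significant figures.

P ≈ 3.86×10³ W

Wien's law: T = b/λ_max = 2.898×10⁻³/3.010×10⁻⁶ = 962.791 K.
Area A = 0.187 m².
Then P = εσAT⁴ = 0.424×5.670×10⁻⁸×0.187×(962.791)⁴ = 3.86×10³ W.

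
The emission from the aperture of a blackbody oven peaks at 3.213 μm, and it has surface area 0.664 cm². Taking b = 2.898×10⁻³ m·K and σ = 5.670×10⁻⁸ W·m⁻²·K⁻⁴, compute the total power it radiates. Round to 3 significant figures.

Wien's law: T = b/λ_max = 2.898×10⁻³/3.213×10⁻⁶ = 901.961 K.
Area A = 0.664 cm² = 6.64×10⁻⁵ m².
Then P = σAT⁴ = 5.670×10⁻⁸×6.64×10⁻⁵×(901.961)⁴ = 2.49 W.

P ≈ 2.49 W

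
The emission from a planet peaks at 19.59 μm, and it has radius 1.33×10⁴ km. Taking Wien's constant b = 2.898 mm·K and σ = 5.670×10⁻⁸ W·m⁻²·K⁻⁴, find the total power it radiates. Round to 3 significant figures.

P ≈ 6.04×10¹⁶ W

Wien's law: T = b/λ_max = 2.898×10⁻³/1.959×10⁻⁵ = 147.933 K.
Surface area A = 4πR² = 4π(1.33×10⁷ m)² = 2.22287×10¹⁵ m².
Then P = σAT⁴ = 5.670×10⁻⁸×2.22287×10¹⁵×(147.933)⁴ = 6.04×10¹⁶ W.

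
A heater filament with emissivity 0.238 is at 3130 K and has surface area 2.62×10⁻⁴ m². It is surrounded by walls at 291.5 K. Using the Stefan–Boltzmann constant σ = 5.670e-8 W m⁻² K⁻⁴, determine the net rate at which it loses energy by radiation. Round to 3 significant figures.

Net loss ≈ 339 W

Area A = 2.62×10⁻⁴ m².
Net radiated power P_net = εσA(T⁴ − T₀⁴) = 0.238×5.670×10⁻⁸×2.62×10⁻⁴×(3130⁴ − 291.5⁴).
T⁴ − T₀⁴ = 9.59792×10¹³ − 7.22028×10⁹ = 9.59720×10¹³ K⁴, so P_net = 339 W.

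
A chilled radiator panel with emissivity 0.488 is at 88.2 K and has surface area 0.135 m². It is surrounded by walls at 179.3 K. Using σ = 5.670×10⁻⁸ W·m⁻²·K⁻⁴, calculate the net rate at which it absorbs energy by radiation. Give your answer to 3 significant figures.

Net gain ≈ 3.63 W

Area A = 0.135 m².
Net radiated power P_net = εσA(T⁴ − T₀⁴) = 0.488×5.670×10⁻⁸×0.135×(88.2⁴ − 179.3⁴).
T⁴ − T₀⁴ = 6.05166×10⁷ − 1.03353×10⁹ = -9.73013×10⁸ K⁴, so P_net = -3.63 W — negative, meaning a net gain of 3.63 W.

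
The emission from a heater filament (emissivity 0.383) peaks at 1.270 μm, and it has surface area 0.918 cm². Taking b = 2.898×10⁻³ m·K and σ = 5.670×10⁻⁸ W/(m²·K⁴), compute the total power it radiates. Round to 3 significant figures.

Wien's law: T = b/λ_max = 2.898×10⁻³/1.270×10⁻⁶ = 2281.89 K.
Area A = 0.918 cm² = 9.18×10⁻⁵ m².
Then P = εσAT⁴ = 0.383×5.670×10⁻⁸×9.18×10⁻⁵×(2281.89)⁴ = 54.1 W.

P ≈ 54.1 W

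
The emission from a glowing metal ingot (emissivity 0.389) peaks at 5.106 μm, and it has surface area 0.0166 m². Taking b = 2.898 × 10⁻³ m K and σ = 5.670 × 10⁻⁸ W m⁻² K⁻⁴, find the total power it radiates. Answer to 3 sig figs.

P ≈ 38.0 W

Wien's law: T = b/λ_max = 2.898×10⁻³/5.106×10⁻⁶ = 567.568 K.
Area A = 0.0166 m².
Then P = εσAT⁴ = 0.389×5.670×10⁻⁸×0.0166×(567.568)⁴ = 38.0 W.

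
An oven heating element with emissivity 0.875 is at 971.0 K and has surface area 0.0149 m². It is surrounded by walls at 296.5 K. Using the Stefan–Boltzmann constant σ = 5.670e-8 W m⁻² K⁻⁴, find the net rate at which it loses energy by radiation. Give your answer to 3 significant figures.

Area A = 0.0149 m².
Net radiated power P_net = εσA(T⁴ − T₀⁴) = 0.875×5.670×10⁻⁸×0.0149×(971.0⁴ − 296.5⁴).
T⁴ − T₀⁴ = 8.88949×10¹¹ − 7.72856×10⁹ = 8.81220×10¹¹ K⁴, so P_net = 651 W.

Net loss ≈ 651 W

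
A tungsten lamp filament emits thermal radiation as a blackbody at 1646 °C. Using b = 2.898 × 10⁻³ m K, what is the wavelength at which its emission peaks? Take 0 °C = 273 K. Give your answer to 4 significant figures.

λ_max ≈ 1510 nm

T = 1646 °C + 273 = 1919 K.
Wien's displacement law: λ_max = b/T = (2.898×10⁻³ m·K)/(1919 K) = 1.5102×10⁻⁶ m.
That is 1510 nm, in the infrared range.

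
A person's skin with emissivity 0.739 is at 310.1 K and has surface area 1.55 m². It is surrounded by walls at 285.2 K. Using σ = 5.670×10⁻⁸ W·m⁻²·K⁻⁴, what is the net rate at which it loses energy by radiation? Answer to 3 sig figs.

Net loss ≈ 171 W

Area A = 1.55 m².
Net radiated power P_net = εσA(T⁴ − T₀⁴) = 0.739×5.670×10⁻⁸×1.55×(310.1⁴ − 285.2⁴).
T⁴ − T₀⁴ = 9.24713×10⁹ − 6.61604×10⁹ = 2.63109×10⁹ K⁴, so P_net = 171 W.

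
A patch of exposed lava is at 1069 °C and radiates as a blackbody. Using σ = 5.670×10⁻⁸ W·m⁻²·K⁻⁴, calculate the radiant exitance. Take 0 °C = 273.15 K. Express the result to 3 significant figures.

T = 1069 °C + 273.15 = 1342.15 K.
Stefan–Boltzmann: I = σT⁴ = 5.670×10⁻⁸ × (1342.15)⁴ = 1.84×10⁵ W/m².

I ≈ 1.84×10⁵ W/m²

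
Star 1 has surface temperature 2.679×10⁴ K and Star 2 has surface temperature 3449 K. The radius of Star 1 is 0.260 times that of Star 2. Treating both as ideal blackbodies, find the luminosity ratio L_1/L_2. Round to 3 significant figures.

L ∝ R²T⁴, so L_1/L_2 = (R_1/R_2)²(T_1/T_2)⁴ = (0.260)² × (2.679×10⁴/3449)⁴ = 0.0676 × 3640.14 = 246.

L_1/L_2 ≈ 246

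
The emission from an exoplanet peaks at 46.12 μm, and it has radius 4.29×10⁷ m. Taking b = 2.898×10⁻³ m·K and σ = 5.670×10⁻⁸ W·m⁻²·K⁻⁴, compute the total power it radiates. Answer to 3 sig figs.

P ≈ 2.04×10¹⁶ W

Wien's law: T = b/λ_max = 2.898×10⁻³/4.612×10⁻⁵ = 62.8361 K.
Surface area A = 4πR² = 4π(4.29×10⁷ m)² = 2.31273×10¹⁶ m².
Then P = σAT⁴ = 5.670×10⁻⁸×2.31273×10¹⁶×(62.8361)⁴ = 2.04×10¹⁶ W.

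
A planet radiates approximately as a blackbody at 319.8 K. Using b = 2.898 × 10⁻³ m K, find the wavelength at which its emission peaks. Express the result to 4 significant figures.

λ_max ≈ 9.062 μm

Wien's displacement law: λ_max = b/T = (2.898×10⁻³ m·K)/(319.8 K) = 9.0619×10⁻⁶ m.
That is 9.062 μm, in the infrared range.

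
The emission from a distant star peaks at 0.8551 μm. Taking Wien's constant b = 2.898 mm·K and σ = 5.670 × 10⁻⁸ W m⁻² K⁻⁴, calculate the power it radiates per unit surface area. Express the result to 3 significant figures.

I ≈ 7.48×10⁶ W/m²

Wien's law: T = b/λ_max = 2.898×10⁻³/8.551×10⁻⁷ = 3389.08 K.
Then I = σT⁴ = 5.670×10⁻⁸×(3389.08)⁴ = 7.48×10⁶ W/m².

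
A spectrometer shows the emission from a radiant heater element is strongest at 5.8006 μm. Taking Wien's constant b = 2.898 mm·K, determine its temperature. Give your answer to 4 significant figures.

Wien's law gives T = b/λ_max = (2.898×10⁻³ m·K)/(5.8006×10⁻⁶ m) = 499.6 K.

T ≈ 499.6 K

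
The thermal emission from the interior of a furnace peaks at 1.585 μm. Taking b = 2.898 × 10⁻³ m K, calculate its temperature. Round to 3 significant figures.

Wien's law gives T = b/λ_max = (2.898×10⁻³ m·K)/(1.585×10⁻⁶ m) = 1.83×10³ K.

T ≈ 1.83×10³ K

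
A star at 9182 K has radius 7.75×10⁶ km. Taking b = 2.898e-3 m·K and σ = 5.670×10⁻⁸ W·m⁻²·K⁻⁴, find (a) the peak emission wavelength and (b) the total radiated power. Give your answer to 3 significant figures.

λ_max ≈ 0.316 μm; P ≈ 3.04×10²⁹ W

(a) λ_max = b/T = 2.898×10⁻³/9182 = 3.156×10⁻⁷ m = 0.316 μm.
Surface area A = 4πR² = 4π(7.75×10⁹ m)² = 7.54768×10²⁰ m².
(b) P = σAT⁴ = 5.670×10⁻⁸×7.54768×10²⁰×(9182)⁴ = 3.04×10²⁹ W.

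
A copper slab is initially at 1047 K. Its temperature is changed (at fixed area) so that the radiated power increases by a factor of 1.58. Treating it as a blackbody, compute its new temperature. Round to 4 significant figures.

P ∝ T⁴, so T₂/T₁ = (P₂/P₁)^(1/4) = (1.58)^(1/4) = 1.12115.
T₂ = 1047 × 1.12115 = 1174 K.

T₂ ≈ 1174 K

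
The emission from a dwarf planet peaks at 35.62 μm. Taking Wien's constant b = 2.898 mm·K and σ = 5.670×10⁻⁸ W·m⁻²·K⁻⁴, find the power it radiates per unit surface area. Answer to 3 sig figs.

I ≈ 2.48 W/m²

Wien's law: T = b/λ_max = 2.898×10⁻³/3.562×10⁻⁵ = 81.3588 K.
Then I = σT⁴ = 5.670×10⁻⁸×(81.3588)⁴ = 2.48 W/m².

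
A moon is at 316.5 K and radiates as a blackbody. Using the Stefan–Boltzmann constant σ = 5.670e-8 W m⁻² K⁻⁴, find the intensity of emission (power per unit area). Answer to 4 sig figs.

Stefan–Boltzmann: I = σT⁴ = 5.670×10⁻⁸ × (316.5)⁴ = 569.0 W/m².

I ≈ 569.0 W/m²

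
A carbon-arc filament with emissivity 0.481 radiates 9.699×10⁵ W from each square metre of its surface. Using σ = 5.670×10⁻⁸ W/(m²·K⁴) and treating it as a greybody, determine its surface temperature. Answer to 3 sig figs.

I = εσT⁴, so T = (I/εσ)^(1/4) = (9.699×10⁵/(0.481×5.670×10⁻⁸))^(1/4) = 2.44×10³ K.

T ≈ 2.44×10³ K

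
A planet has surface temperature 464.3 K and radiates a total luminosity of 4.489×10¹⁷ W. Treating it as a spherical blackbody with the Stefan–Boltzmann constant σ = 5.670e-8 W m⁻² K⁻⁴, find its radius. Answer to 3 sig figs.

L = 4πR²σT⁴ ⇒ R = √(L/(4πσT⁴)).
σT⁴ = 2634.98 W/m², so R = √(4.489×10¹⁷/(4π×2634.98)) = 3.68×10⁶ m.

R ≈ 3.68×10⁶ m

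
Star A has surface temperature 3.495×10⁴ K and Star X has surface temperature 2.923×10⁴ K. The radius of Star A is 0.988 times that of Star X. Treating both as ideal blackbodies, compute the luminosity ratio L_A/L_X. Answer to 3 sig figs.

L ∝ R²T⁴, so L_A/L_X = (R_A/R_X)²(T_A/T_X)⁴ = (0.988)² × (3.495×10⁴/2.923×10⁴)⁴ = 0.976144 × 2.04397 = 2.00.

L_A/L_X ≈ 2.00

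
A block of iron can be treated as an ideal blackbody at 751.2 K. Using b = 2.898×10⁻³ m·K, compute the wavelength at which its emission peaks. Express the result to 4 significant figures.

Wien's displacement law: λ_max = b/T = (2.898×10⁻³ m·K)/(751.2 K) = 3.8578×10⁻⁶ m.
That is 3.858 μm, in the infrared range.

λ_max ≈ 3.858 μm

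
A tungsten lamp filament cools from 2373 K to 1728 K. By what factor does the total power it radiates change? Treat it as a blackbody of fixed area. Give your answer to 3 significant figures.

P ∝ T⁴, so P₂/P₁ = (T₂/T₁)⁴ = (1728/2373)⁴ = (0.728192)⁴ = 0.281.

P₂/P₁ ≈ 0.281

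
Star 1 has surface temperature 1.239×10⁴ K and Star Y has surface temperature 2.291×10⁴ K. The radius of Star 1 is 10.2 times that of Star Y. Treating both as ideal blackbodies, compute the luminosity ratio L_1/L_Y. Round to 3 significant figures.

L_1/L_Y ≈ 8.90

L ∝ R²T⁴, so L_1/L_Y = (R_1/R_Y)²(T_1/T_Y)⁴ = (10.2)² × (1.239×10⁴/2.291×10⁴)⁴ = 104.04 × 0.0855431 = 8.90.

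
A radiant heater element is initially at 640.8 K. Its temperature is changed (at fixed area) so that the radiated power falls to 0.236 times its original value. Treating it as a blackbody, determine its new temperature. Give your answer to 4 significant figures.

P ∝ T⁴, so T₂/T₁ = (P₂/P₁)^(1/4) = (0.236)^(1/4) = 0.696992.
T₂ = 640.8 × 0.696992 = 446.6 K.

T₂ ≈ 446.6 K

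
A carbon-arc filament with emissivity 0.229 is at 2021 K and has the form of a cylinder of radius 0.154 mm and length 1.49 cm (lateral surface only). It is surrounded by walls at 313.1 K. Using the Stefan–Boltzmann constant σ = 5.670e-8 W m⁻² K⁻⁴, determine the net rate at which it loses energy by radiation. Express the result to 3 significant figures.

Net loss ≈ 3.12 W

Lateral area A = 2πrL = 2π×1.54×10⁻⁴×0.0149 = 1.44174×10⁻⁵ m².
Net radiated power P_net = εσA(T⁴ − T₀⁴) = 0.229×5.670×10⁻⁸×1.44174×10⁻⁵×(2021⁴ − 313.1⁴).
T⁴ − T₀⁴ = 1.66827×10¹³ − 9.61020×10⁹ = 1.66731×10¹³ K⁴, so P_net = 3.12 W.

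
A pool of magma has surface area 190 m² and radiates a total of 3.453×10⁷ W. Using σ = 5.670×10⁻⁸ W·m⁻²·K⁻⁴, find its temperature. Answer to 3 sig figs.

Area A = 190 m².
P = σAT⁴ ⇒ T = (P/(σA))^(1/4) = (3.453×10⁷/(5.670×10⁻⁸×190))^(1/4) = 1.34×10³ K.

T ≈ 1.34×10³ K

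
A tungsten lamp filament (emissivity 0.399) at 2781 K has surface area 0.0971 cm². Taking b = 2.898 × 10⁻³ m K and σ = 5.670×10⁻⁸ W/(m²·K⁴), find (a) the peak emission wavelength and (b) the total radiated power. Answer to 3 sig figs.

λ_max ≈ 1.04 μm; P ≈ 13.1 W

(a) λ_max = b/T = 2.898×10⁻³/2781 = 1.042×10⁻⁶ m = 1.04 μm.
Area A = 0.0971 cm² = 9.71×10⁻⁶ m².
(b) P = εσAT⁴ = 0.399×5.670×10⁻⁸×9.71×10⁻⁶×(2781)⁴ = 13.1 W.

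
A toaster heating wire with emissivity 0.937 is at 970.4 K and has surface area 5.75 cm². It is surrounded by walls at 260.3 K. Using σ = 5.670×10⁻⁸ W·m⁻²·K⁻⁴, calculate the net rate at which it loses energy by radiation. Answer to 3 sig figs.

Net loss ≈ 26.9 W

Area A = 5.75 cm² = 5.75×10⁻⁴ m².
Net radiated power P_net = εσA(T⁴ − T₀⁴) = 0.937×5.670×10⁻⁸×5.75×10⁻⁴×(970.4⁴ − 260.3⁴).
T⁴ − T₀⁴ = 8.86754×10¹¹ − 4.59089×10⁹ = 8.82163×10¹¹ K⁴, so P_net = 26.9 W.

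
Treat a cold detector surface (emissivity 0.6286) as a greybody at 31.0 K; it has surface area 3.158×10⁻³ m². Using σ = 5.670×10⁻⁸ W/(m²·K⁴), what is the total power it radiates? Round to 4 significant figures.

P ≈ 1.039×10⁻⁴ W

Area A = 3.158×10⁻³ m².
P = εσAT⁴ = 0.6286 × 5.670×10⁻⁸ × 3.158×10⁻³ × (31.0)⁴ = 1.039×10⁻⁴ W.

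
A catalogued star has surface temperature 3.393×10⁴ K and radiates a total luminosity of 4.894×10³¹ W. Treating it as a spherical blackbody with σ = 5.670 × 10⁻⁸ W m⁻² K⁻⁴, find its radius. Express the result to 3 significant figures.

L = 4πR²σT⁴ ⇒ R = √(L/(4πσT⁴)).
σT⁴ = 7.51482×10¹⁰ W/m², so R = √(4.894×10³¹/(4π×7.51482×10¹⁰)) = 7.20×10⁹ m.

R ≈ 7.20×10⁹ m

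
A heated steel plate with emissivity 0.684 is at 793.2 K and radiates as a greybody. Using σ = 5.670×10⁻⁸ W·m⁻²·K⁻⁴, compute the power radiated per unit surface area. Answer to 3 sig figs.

I ≈ 1.54×10⁴ W/m²

Stefan–Boltzmann: I = εσT⁴ = 0.684 × 5.670×10⁻⁸ × (793.2)⁴ = 1.54×10⁴ W/m².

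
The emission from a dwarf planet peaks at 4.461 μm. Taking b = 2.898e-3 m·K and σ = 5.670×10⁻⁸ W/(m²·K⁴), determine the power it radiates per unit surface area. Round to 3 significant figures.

I ≈ 1.01×10⁴ W/m²

Wien's law: T = b/λ_max = 2.898×10⁻³/4.461×10⁻⁶ = 649.630 K.
Then I = σT⁴ = 5.670×10⁻⁸×(649.630)⁴ = 1.01×10⁴ W/m².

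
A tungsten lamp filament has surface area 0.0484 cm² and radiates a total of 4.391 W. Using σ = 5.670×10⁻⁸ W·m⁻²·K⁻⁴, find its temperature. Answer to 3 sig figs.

T ≈ 2.00×10³ K

Area A = 0.0484 cm² = 4.84×10⁻⁶ m².
P = σAT⁴ ⇒ T = (P/(σA))^(1/4) = (4.391/(5.670×10⁻⁸×4.84×10⁻⁶))^(1/4) = 2.00×10³ K.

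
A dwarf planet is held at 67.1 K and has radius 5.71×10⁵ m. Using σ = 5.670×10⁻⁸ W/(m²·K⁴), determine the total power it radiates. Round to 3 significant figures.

P ≈ 4.71×10¹² W

Surface area A = 4πR² = 4π(5.71×10⁵ m)² = 4.09715×10¹² m².
P = σAT⁴ = 5.670×10⁻⁸ × 4.09715×10¹² × (67.1)⁴ = 4.71×10¹² W.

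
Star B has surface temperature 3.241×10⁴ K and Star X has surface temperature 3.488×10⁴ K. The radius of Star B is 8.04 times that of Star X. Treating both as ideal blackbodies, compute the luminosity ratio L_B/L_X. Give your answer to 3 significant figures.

L_B/L_X ≈ 48.2

L ∝ R²T⁴, so L_B/L_X = (R_B/R_X)²(T_B/T_X)⁴ = (8.04)² × (3.241×10⁴/3.488×10⁴)⁴ = 64.6416 × 0.745436 = 48.2.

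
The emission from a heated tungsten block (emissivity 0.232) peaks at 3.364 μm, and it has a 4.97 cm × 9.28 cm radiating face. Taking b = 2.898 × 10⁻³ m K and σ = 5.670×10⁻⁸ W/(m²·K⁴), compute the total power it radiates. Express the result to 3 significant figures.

P ≈ 33.4 W

Wien's law: T = b/λ_max = 2.898×10⁻³/3.364×10⁻⁶ = 861.474 K.
Area A = 0.0497 × 0.0928 = 4.61216×10⁻³ m².
Then P = εσAT⁴ = 0.232×5.670×10⁻⁸×4.61216×10⁻³×(861.474)⁴ = 33.4 W.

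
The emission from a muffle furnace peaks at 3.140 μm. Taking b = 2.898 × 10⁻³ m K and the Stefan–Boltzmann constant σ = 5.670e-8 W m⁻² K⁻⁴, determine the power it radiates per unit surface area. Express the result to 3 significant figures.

I ≈ 4.11×10⁴ W/m²

Wien's law: T = b/λ_max = 2.898×10⁻³/3.140×10⁻⁶ = 922.930 K.
Then I = σT⁴ = 5.670×10⁻⁸×(922.930)⁴ = 4.11×10⁴ W/m².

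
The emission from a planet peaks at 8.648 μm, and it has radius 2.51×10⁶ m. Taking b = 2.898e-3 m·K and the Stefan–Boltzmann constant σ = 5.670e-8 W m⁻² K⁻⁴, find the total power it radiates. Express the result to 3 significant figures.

P ≈ 5.66×10¹⁶ W

Wien's law: T = b/λ_max = 2.898×10⁻³/8.648×10⁻⁶ = 335.106 K.
Surface area A = 4πR² = 4π(2.51×10⁶ m)² = 7.91694×10¹³ m².
Then P = σAT⁴ = 5.670×10⁻⁸×7.91694×10¹³×(335.106)⁴ = 5.66×10¹⁶ W.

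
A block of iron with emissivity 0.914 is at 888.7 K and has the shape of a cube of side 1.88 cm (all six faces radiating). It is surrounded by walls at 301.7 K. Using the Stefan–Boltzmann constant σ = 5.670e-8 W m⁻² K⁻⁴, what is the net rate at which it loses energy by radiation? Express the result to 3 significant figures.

Area A = 6s² = 6×(0.0188 m)² = 2.12064×10⁻³ m².
Net radiated power P_net = εσA(T⁴ − T₀⁴) = 0.914×5.670×10⁻⁸×2.12064×10⁻³×(888.7⁴ − 301.7⁴).
T⁴ − T₀⁴ = 6.23765×10¹¹ − 8.28517×10⁹ = 6.15480×10¹¹ K⁴, so P_net = 67.6 W.

Net loss ≈ 67.6 W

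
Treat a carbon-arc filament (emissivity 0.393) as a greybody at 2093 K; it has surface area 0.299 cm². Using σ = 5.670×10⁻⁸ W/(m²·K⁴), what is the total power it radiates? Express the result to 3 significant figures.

Area A = 0.299 cm² = 2.99×10⁻⁵ m².
P = εσAT⁴ = 0.393 × 5.670×10⁻⁸ × 2.99×10⁻⁵ × (2093)⁴ = 12.8 W.

P ≈ 12.8 W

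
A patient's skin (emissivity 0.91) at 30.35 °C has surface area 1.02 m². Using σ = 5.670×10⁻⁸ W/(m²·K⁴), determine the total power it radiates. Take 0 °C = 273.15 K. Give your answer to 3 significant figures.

T = 30.35 °C + 273.15 = 303.50 K.
Area A = 1.02 m².
P = εσAT⁴ = 0.91 × 5.670×10⁻⁸ × 1.02 × (303.50)⁴ = 447 W.

P ≈ 447 W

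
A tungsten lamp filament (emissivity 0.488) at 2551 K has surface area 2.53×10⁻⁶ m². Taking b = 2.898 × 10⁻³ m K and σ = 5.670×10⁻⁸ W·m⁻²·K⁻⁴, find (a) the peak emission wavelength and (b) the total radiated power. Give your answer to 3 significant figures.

λ_max ≈ 1.14 μm; P ≈ 2.96 W

(a) λ_max = b/T = 2.898×10⁻³/2551 = 1.136×10⁻⁶ m = 1.14 μm.
Area A = 2.53×10⁻⁶ m².
(b) P = εσAT⁴ = 0.488×5.670×10⁻⁸×2.53×10⁻⁶×(2551)⁴ = 2.96 W.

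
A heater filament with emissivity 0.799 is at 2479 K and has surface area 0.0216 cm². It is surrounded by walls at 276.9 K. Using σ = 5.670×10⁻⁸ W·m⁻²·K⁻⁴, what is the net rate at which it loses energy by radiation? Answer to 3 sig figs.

Net loss ≈ 3.70 W

Area A = 0.0216 cm² = 2.16×10⁻⁶ m².
Net radiated power P_net = εσA(T⁴ − T₀⁴) = 0.799×5.670×10⁻⁸×2.16×10⁻⁶×(2479⁴ − 276.9⁴).
T⁴ − T₀⁴ = 3.77664×10¹³ − 5.87884×10⁹ = 3.77605×10¹³ K⁴, so P_net = 3.70 W.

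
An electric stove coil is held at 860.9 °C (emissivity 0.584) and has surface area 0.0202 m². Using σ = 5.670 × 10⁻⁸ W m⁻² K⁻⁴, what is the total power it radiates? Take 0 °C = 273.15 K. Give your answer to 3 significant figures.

P ≈ 1.11×10³ W

T = 860.9 °C + 273.15 = 1134.05 K.
Area A = 0.0202 m².
P = εσAT⁴ = 0.584 × 5.670×10⁻⁸ × 0.0202 × (1134.05)⁴ = 1.11×10³ W.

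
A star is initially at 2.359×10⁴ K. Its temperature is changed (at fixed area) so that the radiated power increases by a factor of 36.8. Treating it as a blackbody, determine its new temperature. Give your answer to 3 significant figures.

T₂ ≈ 5.81×10⁴ K

P ∝ T⁴, so T₂/T₁ = (P₂/P₁)^(1/4) = (36.8)^(1/4) = 2.46299.
T₂ = 2.359×10⁴ × 2.46299 = 5.81×10⁴ K.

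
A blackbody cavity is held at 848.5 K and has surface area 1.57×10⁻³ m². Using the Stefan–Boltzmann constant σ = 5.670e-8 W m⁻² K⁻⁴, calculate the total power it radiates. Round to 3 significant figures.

P ≈ 46.1 W

Area A = 1.57×10⁻³ m².
P = σAT⁴ = 5.670×10⁻⁸ × 1.57×10⁻³ × (848.5)⁴ = 46.1 W.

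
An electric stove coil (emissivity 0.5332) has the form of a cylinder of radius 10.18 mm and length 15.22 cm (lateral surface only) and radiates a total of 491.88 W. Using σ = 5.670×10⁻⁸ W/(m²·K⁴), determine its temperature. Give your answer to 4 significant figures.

Lateral area A = 2πrL = 2π×0.01018×0.1522 = 9.73514×10⁻³ m².
P = εσAT⁴ ⇒ T = (P/(εσA))^(1/4) = (491.88/(0.5332×5.670×10⁻⁸×9.73514×10⁻³))^(1/4) = 1137 K.

T ≈ 1137 K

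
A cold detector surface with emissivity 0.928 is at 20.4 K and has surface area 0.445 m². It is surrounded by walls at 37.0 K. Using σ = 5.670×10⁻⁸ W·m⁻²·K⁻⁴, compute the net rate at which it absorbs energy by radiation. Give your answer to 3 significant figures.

Net gain ≈ 0.0398 W

Area A = 0.445 m².
Net radiated power P_net = εσA(T⁴ − T₀⁴) = 0.928×5.670×10⁻⁸×0.445×(20.4⁴ − 37.0⁴).
T⁴ − T₀⁴ = 1.73189×10⁵ − 1.87416×10⁶ = -1.70097×10⁶ K⁴, so P_net = -0.0398 W — negative, meaning a net gain of 0.0398 W.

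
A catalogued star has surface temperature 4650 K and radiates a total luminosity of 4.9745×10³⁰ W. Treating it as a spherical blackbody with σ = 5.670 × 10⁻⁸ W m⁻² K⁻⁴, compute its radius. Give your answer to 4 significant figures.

L = 4πR²σT⁴ ⇒ R = √(L/(4πσT⁴)).
σT⁴ = 2.65091×10⁷ W/m², so R = √(4.9745×10³⁰/(4π×2.65091×10⁷)) = 1.222×10¹¹ m.

R ≈ 1.222×10¹¹ m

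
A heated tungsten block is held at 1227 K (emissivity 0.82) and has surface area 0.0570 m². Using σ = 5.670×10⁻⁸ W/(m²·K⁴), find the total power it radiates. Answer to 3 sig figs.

P ≈ 6.01×10³ W

Area A = 0.0570 m².
P = εσAT⁴ = 0.82 × 5.670×10⁻⁸ × 0.0570 × (1227)⁴ = 6.01×10³ W.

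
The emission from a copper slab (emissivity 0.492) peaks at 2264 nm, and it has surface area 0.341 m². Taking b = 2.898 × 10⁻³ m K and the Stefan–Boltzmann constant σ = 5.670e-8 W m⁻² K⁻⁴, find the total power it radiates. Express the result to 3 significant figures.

P ≈ 2.55×10⁴ W

Wien's law: T = b/λ_max = 2.898×10⁻³/2.264×10⁻⁶ = 1280.04 K.
Area A = 0.341 m².
Then P = εσAT⁴ = 0.492×5.670×10⁻⁸×0.341×(1280.04)⁴ = 2.55×10⁴ W.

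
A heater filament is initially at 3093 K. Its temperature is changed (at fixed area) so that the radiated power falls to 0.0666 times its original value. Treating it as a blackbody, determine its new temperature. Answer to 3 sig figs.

T₂ ≈ 1.57×10³ K

P ∝ T⁴, so T₂/T₁ = (P₂/P₁)^(1/4) = (0.0666)^(1/4) = 0.508006.
T₂ = 3093 × 0.508006 = 1.57×10³ K.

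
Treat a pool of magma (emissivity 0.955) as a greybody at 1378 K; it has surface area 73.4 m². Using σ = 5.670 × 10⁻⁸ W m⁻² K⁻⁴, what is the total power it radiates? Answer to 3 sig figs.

Area A = 73.4 m².
P = εσAT⁴ = 0.955 × 5.670×10⁻⁸ × 73.4 × (1378)⁴ = 1.43×10⁷ W.

P ≈ 1.43×10⁷ W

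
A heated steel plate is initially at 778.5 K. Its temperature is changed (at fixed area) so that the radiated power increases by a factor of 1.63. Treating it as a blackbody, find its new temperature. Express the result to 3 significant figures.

T₂ ≈ 880 K

P ∝ T⁴, so T₂/T₁ = (P₂/P₁)^(1/4) = (1.63)^(1/4) = 1.12992.
T₂ = 778.5 × 1.12992 = 880 K.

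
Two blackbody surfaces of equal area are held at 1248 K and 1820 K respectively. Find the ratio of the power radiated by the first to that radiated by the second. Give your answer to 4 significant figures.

With equal areas, P₁/P₂ = (T₁/T₂)⁴ = (1248/1820)⁴ = 0.2211.

P₁/P₂ ≈ 0.2211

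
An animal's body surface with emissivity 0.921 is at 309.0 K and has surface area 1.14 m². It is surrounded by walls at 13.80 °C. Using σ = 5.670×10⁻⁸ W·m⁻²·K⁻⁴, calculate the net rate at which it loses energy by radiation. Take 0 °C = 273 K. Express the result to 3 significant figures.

Surroundings: T = 13.80 °C + 273 = 286.80 K.
Area A = 1.14 m².
Net radiated power P_net = εσA(T⁴ − T₀⁴) = 0.921×5.670×10⁻⁸×1.14×(309.0⁴ − 286.80⁴).
T⁴ − T₀⁴ = 9.11662×10⁹ − 6.76576×10⁹ = 2.35086×10⁹ K⁴, so P_net = 140 W.

Net loss ≈ 140 W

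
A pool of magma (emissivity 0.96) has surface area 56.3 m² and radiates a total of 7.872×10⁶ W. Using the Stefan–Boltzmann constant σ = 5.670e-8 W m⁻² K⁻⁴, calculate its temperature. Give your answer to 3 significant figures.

Area A = 56.3 m².
P = εσAT⁴ ⇒ T = (P/(εσA))^(1/4) = (7.872×10⁶/(0.96×5.670×10⁻⁸×56.3))^(1/4) = 1.27×10³ K.

T ≈ 1.27×10³ K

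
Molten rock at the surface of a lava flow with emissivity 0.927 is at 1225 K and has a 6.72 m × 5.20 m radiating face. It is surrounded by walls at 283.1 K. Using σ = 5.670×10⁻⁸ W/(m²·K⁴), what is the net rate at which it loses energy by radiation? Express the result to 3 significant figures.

Net loss ≈ 4.12×10⁶ W

Area A = 6.72 × 5.20 = 34.944 m².
Net radiated power P_net = εσA(T⁴ − T₀⁴) = 0.927×5.670×10⁻⁸×34.944×(1225⁴ − 283.1⁴).
T⁴ − T₀⁴ = 2.25188×10¹² − 6.42332×10⁹ = 2.24546×10¹² K⁴, so P_net = 4.12×10⁶ W.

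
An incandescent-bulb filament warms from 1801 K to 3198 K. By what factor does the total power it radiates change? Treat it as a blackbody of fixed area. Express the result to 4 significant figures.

P₂/P₁ ≈ 9.942

P ∝ T⁴, so P₂/P₁ = (T₂/T₁)⁴ = (3198/1801)⁴ = (1.77568)⁴ = 9.942.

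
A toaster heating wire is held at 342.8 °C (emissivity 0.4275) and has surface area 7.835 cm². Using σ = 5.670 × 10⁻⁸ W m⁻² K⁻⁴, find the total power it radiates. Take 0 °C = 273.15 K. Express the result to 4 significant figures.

T = 342.8 °C + 273.15 = 615.95 K.
Area A = 7.835 cm² = 7.835×10⁻⁴ m².
P = εσAT⁴ = 0.4275 × 5.670×10⁻⁸ × 7.835×10⁻⁴ × (615.95)⁴ = 2.734 W.

P ≈ 2.734 W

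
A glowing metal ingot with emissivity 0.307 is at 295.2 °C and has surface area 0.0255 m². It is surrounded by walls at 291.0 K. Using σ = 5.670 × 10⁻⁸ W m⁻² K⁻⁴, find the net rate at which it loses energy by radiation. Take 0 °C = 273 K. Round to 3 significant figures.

Net loss ≈ 43.1 W

T = 295.2 °C + 273 = 568.2 K.
Area A = 0.0255 m².
Net radiated power P_net = εσA(T⁴ − T₀⁴) = 0.307×5.670×10⁻⁸×0.0255×(568.2⁴ − 291.0⁴).
T⁴ − T₀⁴ = 1.04233×10¹¹ − 7.17087×10⁹ = 9.70621×10¹⁰ K⁴, so P_net = 43.1 W.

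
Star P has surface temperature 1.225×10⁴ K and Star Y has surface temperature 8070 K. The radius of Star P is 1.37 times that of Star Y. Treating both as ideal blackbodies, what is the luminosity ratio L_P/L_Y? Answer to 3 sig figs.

L ∝ R²T⁴, so L_P/L_Y = (R_P/R_Y)²(T_P/T_Y)⁴ = (1.37)² × (1.225×10⁴/8070)⁴ = 1.8769 × 5.30946 = 9.97.

L_P/L_Y ≈ 9.97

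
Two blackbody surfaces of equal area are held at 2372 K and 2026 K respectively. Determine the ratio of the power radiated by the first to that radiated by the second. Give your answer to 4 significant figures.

P₁/P₂ ≈ 1.879

With equal areas, P₁/P₂ = (T₁/T₂)⁴ = (2372/2026)⁴ = 1.879.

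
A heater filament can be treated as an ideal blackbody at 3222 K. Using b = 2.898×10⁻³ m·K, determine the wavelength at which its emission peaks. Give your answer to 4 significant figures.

λ_max ≈ 0.8994 μm

Wien's displacement law: λ_max = b/T = (2.898×10⁻³ m·K)/(3222 K) = 8.9944×10⁻⁷ m.
That is 0.8994 μm, in the infrared range.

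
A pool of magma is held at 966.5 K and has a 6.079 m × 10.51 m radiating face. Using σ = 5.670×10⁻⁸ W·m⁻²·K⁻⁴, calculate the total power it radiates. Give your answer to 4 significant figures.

Area A = 6.079 × 10.51 = 63.8903 m².
P = σAT⁴ = 5.670×10⁻⁸ × 63.8903 × (966.5)⁴ = 3.161×10⁶ W.

P ≈ 3.161×10⁶ W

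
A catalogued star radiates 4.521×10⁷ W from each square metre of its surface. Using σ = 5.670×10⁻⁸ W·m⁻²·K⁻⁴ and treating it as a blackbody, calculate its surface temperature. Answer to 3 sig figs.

T ≈ 5.31×10³ K

I = σT⁴, so T = (I/σ)^(1/4) = (4.521×10⁷/(5.670×10⁻⁸))^(1/4) = 5.31×10³ K.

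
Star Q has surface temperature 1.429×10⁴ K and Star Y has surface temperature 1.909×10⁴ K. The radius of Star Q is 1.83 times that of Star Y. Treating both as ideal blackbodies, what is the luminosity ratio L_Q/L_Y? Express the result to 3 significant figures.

L_Q/L_Y ≈ 1.05

L ∝ R²T⁴, so L_Q/L_Y = (R_Q/R_Y)²(T_Q/T_Y)⁴ = (1.83)² × (1.429×10⁴/1.909×10⁴)⁴ = 3.3489 × 0.313982 = 1.05.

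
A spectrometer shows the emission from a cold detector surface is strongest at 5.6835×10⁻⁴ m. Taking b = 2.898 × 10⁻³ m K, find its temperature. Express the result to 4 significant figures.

T ≈ 5.099 K

Wien's law gives T = b/λ_max = (2.898×10⁻³ m·K)/(5.6835×10⁻⁴ m) = 5.099 K.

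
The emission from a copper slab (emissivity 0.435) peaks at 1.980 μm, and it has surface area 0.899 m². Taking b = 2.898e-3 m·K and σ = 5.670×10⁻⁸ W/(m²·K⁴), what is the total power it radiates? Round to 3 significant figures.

Wien's law: T = b/λ_max = 2.898×10⁻³/1.980×10⁻⁶ = 1463.64 K.
Area A = 0.899 m².
Then P = εσAT⁴ = 0.435×5.670×10⁻⁸×0.899×(1463.64)⁴ = 1.02×10⁵ W.

P ≈ 1.02×10⁵ W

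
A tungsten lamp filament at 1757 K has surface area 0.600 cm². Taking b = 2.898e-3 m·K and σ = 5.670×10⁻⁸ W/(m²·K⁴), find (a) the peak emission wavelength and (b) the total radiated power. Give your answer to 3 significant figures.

λ_max ≈ 1.65 μm; P ≈ 32.4 W

(a) λ_max = b/T = 2.898×10⁻³/1757 = 1.649×10⁻⁶ m = 1.65 μm.
Area A = 0.600 cm² = 6.00×10⁻⁵ m².
(b) P = σAT⁴ = 5.670×10⁻⁸×6.00×10⁻⁵×(1757)⁴ = 32.4 W.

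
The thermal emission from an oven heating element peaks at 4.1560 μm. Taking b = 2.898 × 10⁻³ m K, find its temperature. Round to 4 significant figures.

T ≈ 697.3 K

Wien's law gives T = b/λ_max = (2.898×10⁻³ m·K)/(4.1560×10⁻⁶ m) = 697.3 K.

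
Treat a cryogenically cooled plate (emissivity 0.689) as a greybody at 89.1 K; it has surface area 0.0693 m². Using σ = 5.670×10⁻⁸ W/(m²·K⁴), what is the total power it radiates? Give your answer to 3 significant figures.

Area A = 0.0693 m².
P = εσAT⁴ = 0.689 × 5.670×10⁻⁸ × 0.0693 × (89.1)⁴ = 0.171 W.

P ≈ 0.171 W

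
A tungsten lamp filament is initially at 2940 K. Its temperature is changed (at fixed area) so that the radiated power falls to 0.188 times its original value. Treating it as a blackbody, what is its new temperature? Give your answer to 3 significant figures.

T₂ ≈ 1.94×10³ K

P ∝ T⁴, so T₂/T₁ = (P₂/P₁)^(1/4) = (0.188)^(1/4) = 0.658475.
T₂ = 2940 × 0.658475 = 1.94×10³ K.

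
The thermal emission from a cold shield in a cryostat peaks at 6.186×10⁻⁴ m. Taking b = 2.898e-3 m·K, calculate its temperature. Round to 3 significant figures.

T ≈ 4.68 K

Wien's law gives T = b/λ_max = (2.898×10⁻³ m·K)/(6.186×10⁻⁴ m) = 4.68 K.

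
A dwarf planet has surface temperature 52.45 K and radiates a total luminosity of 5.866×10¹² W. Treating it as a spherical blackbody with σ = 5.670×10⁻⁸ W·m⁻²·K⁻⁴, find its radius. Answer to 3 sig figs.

L = 4πR²σT⁴ ⇒ R = √(L/(4πσT⁴)).
σT⁴ = 0.429106 W/m², so R = √(5.866×10¹²/(4π×0.429106)) = 1.04×10⁶ m.

R ≈ 1.04×10⁶ m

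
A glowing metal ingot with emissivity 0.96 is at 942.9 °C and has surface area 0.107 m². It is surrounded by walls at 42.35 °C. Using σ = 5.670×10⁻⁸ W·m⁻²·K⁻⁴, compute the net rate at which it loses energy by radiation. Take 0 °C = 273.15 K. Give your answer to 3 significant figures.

Net loss ≈ 1.27×10⁴ W

T = 942.9 °C + 273.15 = 1216.05 K.
Surroundings: T = 42.35 °C + 273.15 = 315.50 K.
Area A = 0.107 m².
Net radiated power P_net = εσA(T⁴ − T₀⁴) = 0.96×5.670×10⁻⁸×0.107×(1216.05⁴ − 315.50⁴).
T⁴ − T₀⁴ = 2.18678×10¹² − 9.90826×10⁹ = 2.17687×10¹² K⁴, so P_net = 1.27×10⁴ W.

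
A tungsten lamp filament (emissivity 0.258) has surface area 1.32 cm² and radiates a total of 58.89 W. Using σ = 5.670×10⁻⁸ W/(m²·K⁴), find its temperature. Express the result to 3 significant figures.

Area A = 1.32 cm² = 1.32×10⁻⁴ m².
P = εσAT⁴ ⇒ T = (P/(εσA))^(1/4) = (58.89/(0.258×5.670×10⁻⁸×1.32×10⁻⁴))^(1/4) = 2.35×10³ K.

T ≈ 2.35×10³ K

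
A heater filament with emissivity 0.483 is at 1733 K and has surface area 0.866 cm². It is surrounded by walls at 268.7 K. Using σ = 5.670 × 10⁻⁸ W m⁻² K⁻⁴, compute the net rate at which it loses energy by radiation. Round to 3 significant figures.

Area A = 0.866 cm² = 8.66×10⁻⁵ m².
Net radiated power P_net = εσA(T⁴ − T₀⁴) = 0.483×5.670×10⁻⁸×8.66×10⁻⁵×(1733⁴ − 268.7⁴).
T⁴ − T₀⁴ = 9.01974×10¹² − 5.21280×10⁹ = 9.01453×10¹² K⁴, so P_net = 21.4 W.

Net loss ≈ 21.4 W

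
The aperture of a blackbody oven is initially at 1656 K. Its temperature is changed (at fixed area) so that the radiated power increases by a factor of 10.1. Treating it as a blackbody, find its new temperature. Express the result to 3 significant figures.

P ∝ T⁴, so T₂/T₁ = (P₂/P₁)^(1/4) = (10.1)^(1/4) = 1.78271.
T₂ = 1656 × 1.78271 = 2.95×10³ K.

T₂ ≈ 2.95×10³ K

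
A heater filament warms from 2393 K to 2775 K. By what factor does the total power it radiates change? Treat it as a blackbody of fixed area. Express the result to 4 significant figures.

P₂/P₁ ≈ 1.808

P ∝ T⁴, so P₂/P₁ = (T₂/T₁)⁴ = (2775/2393)⁴ = (1.15963)⁴ = 1.808.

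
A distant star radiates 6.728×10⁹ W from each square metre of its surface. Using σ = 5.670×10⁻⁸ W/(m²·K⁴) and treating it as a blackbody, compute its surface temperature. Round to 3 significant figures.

I = σT⁴, so T = (I/σ)^(1/4) = (6.728×10⁹/(5.670×10⁻⁸))^(1/4) = 1.86×10⁴ K.

T ≈ 1.86×10⁴ K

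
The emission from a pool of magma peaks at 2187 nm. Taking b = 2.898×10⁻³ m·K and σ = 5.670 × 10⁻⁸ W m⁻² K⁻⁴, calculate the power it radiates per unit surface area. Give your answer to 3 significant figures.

Wien's law: T = b/λ_max = 2.898×10⁻³/2.187×10⁻⁶ = 1325.10 K.
Then I = σT⁴ = 5.670×10⁻⁸×(1325.10)⁴ = 1.75×10⁵ W/m².

I ≈ 1.75×10⁵ W/m²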